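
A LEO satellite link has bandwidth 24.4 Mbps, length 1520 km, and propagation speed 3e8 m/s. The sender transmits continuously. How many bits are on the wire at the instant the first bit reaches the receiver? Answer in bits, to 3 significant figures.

124000 bits

Propagation delay = 1520000 / 300000000 = 0.00506667 s.
BDP = R × t_prop = 24400000 × 0.00506667 = 123627 bits.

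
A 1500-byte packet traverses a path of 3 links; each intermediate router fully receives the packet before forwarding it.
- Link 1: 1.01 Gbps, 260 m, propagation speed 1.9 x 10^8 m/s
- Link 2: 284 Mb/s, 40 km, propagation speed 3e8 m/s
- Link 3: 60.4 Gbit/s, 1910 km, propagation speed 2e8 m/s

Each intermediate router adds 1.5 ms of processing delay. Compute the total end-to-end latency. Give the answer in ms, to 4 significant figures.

L = 1500 × 8 = 12000 bits.
Transmission delays (L/R per hop): 0.0118812, 0.0422535, 0.000198675 ms; sum = 0.0543334 ms.
Propagation delays (d/s per hop): 0.00136842, 0.133333, 9.55 ms; sum = 9.6847 ms.
Processing at 2 router(s): 2 × 1.5 ms = 3 ms.
End-to-end = 12.74 ms.

12.74 ms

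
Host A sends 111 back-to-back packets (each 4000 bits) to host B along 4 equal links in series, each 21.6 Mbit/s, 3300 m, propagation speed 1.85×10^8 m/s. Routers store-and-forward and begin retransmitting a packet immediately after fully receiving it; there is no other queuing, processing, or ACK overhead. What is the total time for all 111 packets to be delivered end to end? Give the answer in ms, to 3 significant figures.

Per-hop transmission t_tx = L/R = 4000/21600000 = 0.185185 ms.
Per-hop propagation t_prop = 3300/185000000 = 0.0178378 ms.
Pipeline fill: first packet needs 4·t_tx to clear all hops; remaining 110 packets each add one t_tx.
Total = (4+111-1)·t_tx + 4·t_prop = 114·0.185185 + 4·0.0178378 = 21.2 ms.

21.2 ms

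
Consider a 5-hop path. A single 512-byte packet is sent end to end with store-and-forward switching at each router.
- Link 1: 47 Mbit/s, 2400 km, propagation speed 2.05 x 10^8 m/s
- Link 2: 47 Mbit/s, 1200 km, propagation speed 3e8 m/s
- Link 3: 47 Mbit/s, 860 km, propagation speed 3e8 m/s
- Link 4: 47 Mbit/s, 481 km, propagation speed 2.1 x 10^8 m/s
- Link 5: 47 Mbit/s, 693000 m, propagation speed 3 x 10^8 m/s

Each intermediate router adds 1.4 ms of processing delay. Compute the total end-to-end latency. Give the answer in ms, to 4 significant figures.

L = 512 × 8 = 4096 bits.
Transmission delay per hop = L/R = 4096/47000000 = 0.0871489 ms; 5 hops → 0.435745 ms.
Propagation delays (d/s per hop): 11.7073, 4, 2.86667, 2.29048, 2.31 ms; sum = 23.1745 ms.
Processing at 4 router(s): 4 × 1.4 ms = 5.6 ms.
End-to-end = 29.21 ms.

29.21 ms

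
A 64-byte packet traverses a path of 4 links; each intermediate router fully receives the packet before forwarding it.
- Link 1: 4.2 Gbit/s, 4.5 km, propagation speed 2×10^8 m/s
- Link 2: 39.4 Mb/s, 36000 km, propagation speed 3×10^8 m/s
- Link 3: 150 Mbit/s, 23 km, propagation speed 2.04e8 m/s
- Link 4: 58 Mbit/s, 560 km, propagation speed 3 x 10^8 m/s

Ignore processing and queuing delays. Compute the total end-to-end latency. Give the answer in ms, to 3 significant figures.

122 ms

L = 64 × 8 = 512 bits.
Transmission delays (L/R per hop): 0.000121905, 0.0129949, 0.00341333, 0.00882759 ms; sum = 0.0253577 ms.
Propagation delays (d/s per hop): 0.0225, 120, 0.112745, 1.86667 ms; sum = 122.002 ms.
End-to-end = 122 ms.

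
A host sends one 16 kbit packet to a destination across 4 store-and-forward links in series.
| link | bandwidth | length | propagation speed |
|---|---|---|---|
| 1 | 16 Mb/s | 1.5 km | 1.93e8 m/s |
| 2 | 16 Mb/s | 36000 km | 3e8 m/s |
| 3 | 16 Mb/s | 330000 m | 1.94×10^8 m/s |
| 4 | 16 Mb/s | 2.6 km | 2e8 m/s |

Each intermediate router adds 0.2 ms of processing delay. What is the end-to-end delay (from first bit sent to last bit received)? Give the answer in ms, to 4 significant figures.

126.3 ms

L = 16000 bits.
Transmission delay per hop = L/R = 16000/16000000 = 1 ms; 4 hops → 4 ms.
Propagation delays (d/s per hop): 0.00777202, 120, 1.70103, 0.013 ms; sum = 121.722 ms.
Processing at 3 router(s): 3 × 0.2 ms = 0.6 ms.
End-to-end = 126.3 ms.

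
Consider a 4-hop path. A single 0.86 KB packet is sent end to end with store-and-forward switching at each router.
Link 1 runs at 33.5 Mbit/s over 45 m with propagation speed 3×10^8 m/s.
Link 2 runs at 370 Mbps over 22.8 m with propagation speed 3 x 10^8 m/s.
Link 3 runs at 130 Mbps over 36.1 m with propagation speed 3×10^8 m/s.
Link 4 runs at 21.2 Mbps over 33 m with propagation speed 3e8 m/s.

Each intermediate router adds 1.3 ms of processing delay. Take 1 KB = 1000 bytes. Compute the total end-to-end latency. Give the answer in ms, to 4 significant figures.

4.502 ms

L = 6880 bits.
Transmission delays (L/R per hop): 0.205373, 0.0185946, 0.0529231, 0.324528 ms; sum = 0.601419 ms.
Propagation delays (d/s per hop): 0.00015, 7.6e-05, 0.000120333, 0.00011 ms; sum = 0.000456333 ms.
Processing at 3 router(s): 3 × 1.3 ms = 3.9 ms.
End-to-end = 4.502 ms.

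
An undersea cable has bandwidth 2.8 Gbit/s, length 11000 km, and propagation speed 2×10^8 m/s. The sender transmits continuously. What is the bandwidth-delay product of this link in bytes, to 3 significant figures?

Propagation delay = 11000000 / 200000000 = 0.055 s.
BDP = R × t_prop = 2800000000 × 0.055 = 154000000 bits.
In bytes: 154000000/8 = 19300000 bytes.

19300000 bytes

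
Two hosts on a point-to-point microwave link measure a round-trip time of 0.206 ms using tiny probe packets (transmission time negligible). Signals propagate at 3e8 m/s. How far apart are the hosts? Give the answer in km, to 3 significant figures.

One-way propagation = RTT/2 = 0.103 ms.
d = s × t = 300000000 × 0.000103 = 30.9 km.

30.9 km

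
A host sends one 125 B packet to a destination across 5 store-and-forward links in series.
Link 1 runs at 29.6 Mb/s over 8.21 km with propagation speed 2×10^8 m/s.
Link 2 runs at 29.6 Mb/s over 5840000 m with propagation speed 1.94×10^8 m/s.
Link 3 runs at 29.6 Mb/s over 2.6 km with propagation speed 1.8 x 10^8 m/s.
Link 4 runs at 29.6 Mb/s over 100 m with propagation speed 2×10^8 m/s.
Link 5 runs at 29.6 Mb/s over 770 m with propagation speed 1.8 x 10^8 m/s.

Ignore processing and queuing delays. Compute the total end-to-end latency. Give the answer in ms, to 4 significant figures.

L = 125 × 8 = 1000 bits.
Transmission delay per hop = L/R = 1000/29600000 = 0.0337838 ms; 5 hops → 0.168919 ms.
Propagation delays (d/s per hop): 0.04105, 30.1031, 0.0144444, 0.0005, 0.00427778 ms; sum = 30.1634 ms.
End-to-end = 30.33 ms.

30.33 ms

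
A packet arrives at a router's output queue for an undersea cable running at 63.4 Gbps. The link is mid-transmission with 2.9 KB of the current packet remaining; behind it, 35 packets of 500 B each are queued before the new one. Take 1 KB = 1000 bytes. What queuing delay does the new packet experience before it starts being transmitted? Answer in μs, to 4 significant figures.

2.574 μs

Each queued packet: L/R = 4000/63400000000 = 0.0630915 μs.
35 queued → 2.2082 μs.
Plus remaining 23200 bits of current packet: 0.365931 μs.
Queuing delay = 2.574 μs.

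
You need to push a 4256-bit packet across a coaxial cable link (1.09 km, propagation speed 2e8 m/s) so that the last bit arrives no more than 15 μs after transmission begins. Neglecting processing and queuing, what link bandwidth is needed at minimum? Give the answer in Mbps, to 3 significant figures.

Propagation delay = 1090 / 200000000 = 5.45 μs.
Transmission budget = 15 − 5.45 = 9.55 μs.
R ≥ L / t_tx = 4256 bits / 9.55e-06 s = 446 Mbps.

446 Mbps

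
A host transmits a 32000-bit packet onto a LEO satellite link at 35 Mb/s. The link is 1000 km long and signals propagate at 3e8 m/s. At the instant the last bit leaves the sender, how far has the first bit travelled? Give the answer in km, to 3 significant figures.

274 km

t_tx = L/R = 32000/35000000 = 0.000914286 s.
Distance = s × t_tx = 300000000 × 0.000914286 = 274 km.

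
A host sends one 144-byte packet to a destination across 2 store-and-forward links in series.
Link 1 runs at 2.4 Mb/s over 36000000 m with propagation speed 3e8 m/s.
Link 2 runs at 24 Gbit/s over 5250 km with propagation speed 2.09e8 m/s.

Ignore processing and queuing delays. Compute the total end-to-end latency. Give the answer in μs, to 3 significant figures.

146000 μs

L = 144 × 8 = 1152 bits.
Transmission delays (L/R per hop): 480, 0.048 μs; sum = 480.048 μs.
Propagation delays (d/s per hop): 120000, 25119.6 μs; sum = 145120 μs.
End-to-end = 146000 μs.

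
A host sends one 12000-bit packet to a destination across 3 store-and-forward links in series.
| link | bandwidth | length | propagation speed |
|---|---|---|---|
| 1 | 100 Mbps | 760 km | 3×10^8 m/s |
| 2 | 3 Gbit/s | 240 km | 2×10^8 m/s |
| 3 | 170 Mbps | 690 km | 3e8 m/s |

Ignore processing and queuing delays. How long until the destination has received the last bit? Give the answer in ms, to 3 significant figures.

Transmission delays (L/R per hop): 0.12, 0.004, 0.0705882 ms; sum = 0.194588 ms.
Propagation delays (d/s per hop): 2.53333, 1.2, 2.3 ms; sum = 6.03333 ms.
End-to-end = 6.23 ms.

6.23 ms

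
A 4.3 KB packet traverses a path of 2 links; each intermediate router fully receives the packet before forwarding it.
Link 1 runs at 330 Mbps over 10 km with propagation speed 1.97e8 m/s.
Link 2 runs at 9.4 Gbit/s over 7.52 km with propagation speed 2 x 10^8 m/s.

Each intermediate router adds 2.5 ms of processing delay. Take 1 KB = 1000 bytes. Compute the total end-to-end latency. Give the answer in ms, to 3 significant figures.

2.70 ms

L = 34400 bits.
Transmission delays (L/R per hop): 0.104242, 0.00365957 ms; sum = 0.107902 ms.
Propagation delays (d/s per hop): 0.0507614, 0.0376 ms; sum = 0.0883614 ms.
Processing at 1 router(s): 1 × 2.5 ms = 2.5 ms.
End-to-end = 2.70 ms.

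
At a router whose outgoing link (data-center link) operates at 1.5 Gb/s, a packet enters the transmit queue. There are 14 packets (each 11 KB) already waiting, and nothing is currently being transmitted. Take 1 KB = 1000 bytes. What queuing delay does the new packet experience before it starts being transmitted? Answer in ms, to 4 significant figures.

0.8213 ms

Each queued packet: L/R = 88000/1500000000 = 0.0586667 ms.
14 queued → 0.821333 ms.
Queuing delay = 0.8213 ms.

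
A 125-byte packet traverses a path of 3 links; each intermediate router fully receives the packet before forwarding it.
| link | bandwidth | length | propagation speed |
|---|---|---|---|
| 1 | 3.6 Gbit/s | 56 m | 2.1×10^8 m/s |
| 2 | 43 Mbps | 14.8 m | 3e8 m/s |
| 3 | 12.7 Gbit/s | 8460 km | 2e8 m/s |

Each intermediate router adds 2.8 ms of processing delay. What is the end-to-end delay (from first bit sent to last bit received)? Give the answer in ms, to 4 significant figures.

L = 125 × 8 = 1000 bits.
Transmission delays (L/R per hop): 0.000277778, 0.0232558, 7.87402e-05 ms; sum = 0.0236123 ms.
Propagation delays (d/s per hop): 0.000266667, 4.93333e-05, 42.3 ms; sum = 42.3003 ms.
Processing at 2 router(s): 2 × 2.8 ms = 5.6 ms.
End-to-end = 47.92 ms.

47.92 ms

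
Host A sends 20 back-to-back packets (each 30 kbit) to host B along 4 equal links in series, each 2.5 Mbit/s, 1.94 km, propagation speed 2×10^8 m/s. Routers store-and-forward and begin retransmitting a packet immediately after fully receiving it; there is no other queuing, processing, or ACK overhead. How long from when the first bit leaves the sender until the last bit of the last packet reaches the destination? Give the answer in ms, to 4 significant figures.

276.0 ms

Per-hop transmission t_tx = L/R = 30000/2500000 = 12 ms.
Per-hop propagation t_prop = 1940/200000000 = 0.0097 ms.
Pipeline fill: first packet needs 4·t_tx to clear all hops; remaining 19 packets each add one t_tx.
Total = (4+20-1)·t_tx + 4·t_prop = 23·12 + 4·0.0097 = 276.0 ms.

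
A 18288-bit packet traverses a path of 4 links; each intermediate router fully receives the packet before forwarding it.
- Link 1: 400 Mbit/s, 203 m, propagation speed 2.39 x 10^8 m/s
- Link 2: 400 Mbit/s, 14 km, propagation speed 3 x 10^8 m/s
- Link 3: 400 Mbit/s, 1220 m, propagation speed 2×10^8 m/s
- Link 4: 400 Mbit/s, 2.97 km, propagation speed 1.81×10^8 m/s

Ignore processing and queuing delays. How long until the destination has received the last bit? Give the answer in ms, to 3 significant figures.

Transmission delay per hop = L/R = 18288/400000000 = 0.04572 ms; 4 hops → 0.18288 ms.
Propagation delays (d/s per hop): 0.000849372, 0.0466667, 0.0061, 0.0164088 ms; sum = 0.0700249 ms.
End-to-end = 0.253 ms.

0.253 ms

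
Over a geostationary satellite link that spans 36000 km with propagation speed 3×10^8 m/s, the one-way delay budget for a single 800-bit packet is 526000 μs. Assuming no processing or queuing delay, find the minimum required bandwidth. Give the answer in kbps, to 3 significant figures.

1.97 kbps

Propagation delay = 36000000 / 300000000 = 120000 μs.
Transmission budget = 526000 − 120000 = 406000 μs.
R ≥ L / t_tx = 800 bits / 0.406 s = 1.97 kbps.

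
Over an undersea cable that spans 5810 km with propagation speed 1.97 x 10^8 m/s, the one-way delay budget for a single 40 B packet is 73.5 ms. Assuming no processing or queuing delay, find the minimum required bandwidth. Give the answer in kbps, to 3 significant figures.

L = 320 bits.
Propagation delay = 5810000 / 197000000 = 29.4924 ms.
Transmission budget = 73.5 − 29.4924 = 44.0076 ms.
R ≥ L / t_tx = 320 bits / 0.0440076 s = 7.27 kbps.

7.27 kbps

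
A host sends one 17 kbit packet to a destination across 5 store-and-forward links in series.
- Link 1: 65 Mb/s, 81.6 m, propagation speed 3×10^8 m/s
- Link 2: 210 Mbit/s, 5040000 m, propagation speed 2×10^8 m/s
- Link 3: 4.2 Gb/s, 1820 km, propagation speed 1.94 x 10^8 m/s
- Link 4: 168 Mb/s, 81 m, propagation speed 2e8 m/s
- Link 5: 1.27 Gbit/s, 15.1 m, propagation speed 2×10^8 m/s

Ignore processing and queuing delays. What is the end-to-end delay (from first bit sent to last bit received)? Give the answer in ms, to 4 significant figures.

L = 17000 bits.
Transmission delays (L/R per hop): 0.261538, 0.0809524, 0.00404762, 0.10119, 0.0133858 ms; sum = 0.461115 ms.
Propagation delays (d/s per hop): 0.000272, 25.2, 9.38144, 0.000405, 7.55e-05 ms; sum = 34.5822 ms.
End-to-end = 35.04 ms.

35.04 ms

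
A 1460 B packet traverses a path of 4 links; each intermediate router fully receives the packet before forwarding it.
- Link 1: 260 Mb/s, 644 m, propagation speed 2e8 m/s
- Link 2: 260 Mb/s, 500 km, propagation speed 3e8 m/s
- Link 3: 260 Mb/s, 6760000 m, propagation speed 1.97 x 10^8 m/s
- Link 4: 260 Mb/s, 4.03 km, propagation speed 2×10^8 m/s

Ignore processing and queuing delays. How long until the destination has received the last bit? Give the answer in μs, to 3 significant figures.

L = 1460 × 8 = 11680 bits.
Transmission delay per hop = L/R = 11680/260000000 = 44.9231 μs; 4 hops → 179.692 μs.
Propagation delays (d/s per hop): 3.22, 1666.67, 34314.7, 20.15 μs; sum = 36004.8 μs.
End-to-end = 36200 μs.

36200 μs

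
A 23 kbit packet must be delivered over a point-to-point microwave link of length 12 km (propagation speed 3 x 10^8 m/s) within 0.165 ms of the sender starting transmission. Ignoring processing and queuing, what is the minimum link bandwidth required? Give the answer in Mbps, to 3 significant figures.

184 Mbps

Propagation delay = 12000 / 300000000 = 0.04 ms.
Transmission budget = 0.165 − 0.04 = 0.125 ms.
R ≥ L / t_tx = 23000 bits / 0.000125 s = 184 Mbps.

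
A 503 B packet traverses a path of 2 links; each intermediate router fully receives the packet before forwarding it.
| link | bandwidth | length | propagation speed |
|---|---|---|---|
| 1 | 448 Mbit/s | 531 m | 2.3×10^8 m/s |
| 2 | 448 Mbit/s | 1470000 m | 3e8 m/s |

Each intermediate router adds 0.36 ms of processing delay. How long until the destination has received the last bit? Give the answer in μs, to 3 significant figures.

L = 503 × 8 = 4024 bits.
Transmission delay per hop = L/R = 4024/448000000 = 8.98214 μs; 2 hops → 17.9643 μs.
Propagation delays (d/s per hop): 2.3087, 4900 μs; sum = 4902.31 μs.
Processing at 1 router(s): 1 × 0.36 ms = 360 μs.
End-to-end = 5280 μs.

5280 μs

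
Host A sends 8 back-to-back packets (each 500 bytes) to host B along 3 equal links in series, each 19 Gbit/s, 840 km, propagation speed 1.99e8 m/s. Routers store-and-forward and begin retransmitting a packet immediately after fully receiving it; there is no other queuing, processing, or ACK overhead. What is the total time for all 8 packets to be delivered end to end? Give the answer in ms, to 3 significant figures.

Per-hop transmission t_tx = L/R = 4000/19000000000 = 0.000210526 ms.
Per-hop propagation t_prop = 840000/199000000 = 4.22111 ms.
Pipeline fill: first packet needs 3·t_tx to clear all hops; remaining 7 packets each add one t_tx.
Total = (3+8-1)·t_tx + 3·t_prop = 10·0.000210526 + 3·4.22111 = 12.7 ms.

12.7 ms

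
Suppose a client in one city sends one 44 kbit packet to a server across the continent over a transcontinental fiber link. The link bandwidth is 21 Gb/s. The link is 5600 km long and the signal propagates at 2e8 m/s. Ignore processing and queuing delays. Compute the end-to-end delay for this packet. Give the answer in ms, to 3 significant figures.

L = 44000 bits.
Transmission delay = L/R = 44000 / 21000000000 = 0.00209524 ms.
Propagation delay = d/s = 5600000 m / 200000000 m/s = 28 ms.
Total = 28.0 ms.

28.0 ms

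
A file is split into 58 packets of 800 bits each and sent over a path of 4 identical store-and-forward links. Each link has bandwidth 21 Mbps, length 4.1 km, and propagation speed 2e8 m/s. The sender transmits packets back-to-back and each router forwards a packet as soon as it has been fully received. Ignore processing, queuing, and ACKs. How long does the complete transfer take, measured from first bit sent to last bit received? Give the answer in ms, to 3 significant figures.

2.41 ms

Per-hop transmission t_tx = L/R = 800/21000000 = 0.0380952 ms.
Per-hop propagation t_prop = 4100/200000000 = 0.0205 ms.
Pipeline fill: first packet needs 4·t_tx to clear all hops; remaining 57 packets each add one t_tx.
Total = (4+58-1)·t_tx + 4·t_prop = 61·0.0380952 + 4·0.0205 = 2.41 ms.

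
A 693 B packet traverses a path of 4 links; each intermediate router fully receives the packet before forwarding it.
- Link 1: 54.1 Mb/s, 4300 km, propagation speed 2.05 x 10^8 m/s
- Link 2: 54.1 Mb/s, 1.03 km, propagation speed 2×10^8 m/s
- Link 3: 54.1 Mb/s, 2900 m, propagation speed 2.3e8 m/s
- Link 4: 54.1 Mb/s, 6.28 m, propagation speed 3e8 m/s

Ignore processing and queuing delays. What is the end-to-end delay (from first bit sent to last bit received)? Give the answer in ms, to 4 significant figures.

L = 693 × 8 = 5544 bits.
Transmission delay per hop = L/R = 5544/54100000 = 0.102477 ms; 4 hops → 0.409908 ms.
Propagation delays (d/s per hop): 20.9756, 0.00515, 0.0126087, 2.09333e-05 ms; sum = 20.9934 ms.
End-to-end = 21.40 ms.

21.40 ms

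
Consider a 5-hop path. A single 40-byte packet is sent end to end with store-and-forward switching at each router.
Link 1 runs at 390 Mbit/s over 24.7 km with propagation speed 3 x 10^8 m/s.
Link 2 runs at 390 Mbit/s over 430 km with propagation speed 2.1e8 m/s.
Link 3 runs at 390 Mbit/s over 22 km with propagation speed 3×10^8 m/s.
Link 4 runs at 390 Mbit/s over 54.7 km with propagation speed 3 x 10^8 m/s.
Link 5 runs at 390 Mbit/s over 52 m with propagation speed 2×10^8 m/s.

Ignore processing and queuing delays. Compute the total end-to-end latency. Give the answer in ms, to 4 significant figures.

L = 40 × 8 = 320 bits.
Transmission delay per hop = L/R = 320/390000000 = 0.000820513 ms; 5 hops → 0.00410256 ms.
Propagation delays (d/s per hop): 0.0823333, 2.04762, 0.0733333, 0.182333, 0.00026 ms; sum = 2.38588 ms.
End-to-end = 2.390 ms.

2.390 ms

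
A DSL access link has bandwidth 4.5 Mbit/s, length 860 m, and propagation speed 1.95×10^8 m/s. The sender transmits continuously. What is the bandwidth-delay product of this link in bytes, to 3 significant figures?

Propagation delay = 860 / 195000000 = 4.41026e-06 s.
BDP = R × t_prop = 4500000 × 4.41026e-06 = 19.8462 bits.
In bytes: 19.8462/8 = 2.48 bytes.

2.48 bytes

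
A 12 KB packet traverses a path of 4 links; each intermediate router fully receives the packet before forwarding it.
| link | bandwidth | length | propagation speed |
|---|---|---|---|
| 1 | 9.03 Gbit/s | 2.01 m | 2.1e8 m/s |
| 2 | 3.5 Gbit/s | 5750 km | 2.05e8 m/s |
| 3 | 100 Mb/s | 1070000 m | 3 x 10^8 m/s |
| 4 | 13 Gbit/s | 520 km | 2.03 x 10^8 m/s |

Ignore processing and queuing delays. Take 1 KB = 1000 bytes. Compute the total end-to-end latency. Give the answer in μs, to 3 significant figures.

L = 96000 bits.
Transmission delays (L/R per hop): 10.6312, 27.4286, 960, 7.38462 μs; sum = 1005.44 μs.
Propagation delays (d/s per hop): 0.00957143, 28048.8, 3566.67, 2561.58 μs; sum = 34177 μs.
End-to-end = 35200 μs.

35200 μs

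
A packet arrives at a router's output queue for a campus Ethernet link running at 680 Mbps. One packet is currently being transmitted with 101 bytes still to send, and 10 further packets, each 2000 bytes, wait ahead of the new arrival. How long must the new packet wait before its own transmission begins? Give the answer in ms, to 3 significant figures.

Each queued packet: L/R = 16000/680000000 = 0.0235294 ms.
10 queued → 0.235294 ms.
Plus remaining 808 bits of current packet: 0.00118824 ms.
Queuing delay = 0.236 ms.

0.236 ms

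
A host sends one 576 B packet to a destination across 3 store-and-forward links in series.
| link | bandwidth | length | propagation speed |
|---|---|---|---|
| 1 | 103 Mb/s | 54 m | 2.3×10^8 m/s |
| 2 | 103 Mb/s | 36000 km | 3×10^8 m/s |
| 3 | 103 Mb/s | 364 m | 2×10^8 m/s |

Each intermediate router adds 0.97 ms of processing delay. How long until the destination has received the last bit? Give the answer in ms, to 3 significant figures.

L = 576 × 8 = 4608 bits.
Transmission delay per hop = L/R = 4608/103000000 = 0.0447379 ms; 3 hops → 0.134214 ms.
Propagation delays (d/s per hop): 0.000234783, 120, 0.00182 ms; sum = 120.002 ms.
Processing at 2 router(s): 2 × 0.97 ms = 1.94 ms.
End-to-end = 122 ms.

122 ms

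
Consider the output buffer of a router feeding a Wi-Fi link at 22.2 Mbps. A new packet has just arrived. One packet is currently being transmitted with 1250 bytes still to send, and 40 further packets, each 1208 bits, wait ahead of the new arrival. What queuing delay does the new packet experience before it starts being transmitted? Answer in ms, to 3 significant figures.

2.63 ms

Each queued packet: L/R = 1208/22200000 = 0.0544144 ms.
40 queued → 2.17658 ms.
Plus remaining 10000 bits of current packet: 0.45045 ms.
Queuing delay = 2.63 ms.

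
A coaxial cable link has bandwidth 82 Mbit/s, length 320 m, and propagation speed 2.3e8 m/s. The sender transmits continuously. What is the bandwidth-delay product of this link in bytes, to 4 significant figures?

Propagation delay = 320 / 2.3e+08 = 1.3913e-06 s.
BDP = R × t_prop = 82000000 × 1.3913e-06 = 114.087 bits.
In bytes: 114.087/8 = 14.26 bytes.

14.26 bytes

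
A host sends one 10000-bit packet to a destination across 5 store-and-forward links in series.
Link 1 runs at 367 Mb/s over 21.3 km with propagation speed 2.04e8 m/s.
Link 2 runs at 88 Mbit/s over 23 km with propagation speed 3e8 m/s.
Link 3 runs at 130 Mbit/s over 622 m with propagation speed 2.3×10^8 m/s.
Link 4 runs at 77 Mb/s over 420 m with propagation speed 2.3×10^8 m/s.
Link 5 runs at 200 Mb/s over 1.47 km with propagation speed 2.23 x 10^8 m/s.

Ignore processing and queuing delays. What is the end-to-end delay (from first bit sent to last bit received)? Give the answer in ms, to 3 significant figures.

0.590 ms

Transmission delays (L/R per hop): 0.027248, 0.113636, 0.0769231, 0.12987, 0.05 ms; sum = 0.397678 ms.
Propagation delays (d/s per hop): 0.104412, 0.0766667, 0.00270435, 0.00182609, 0.00659193 ms; sum = 0.192201 ms.
End-to-end = 0.590 ms.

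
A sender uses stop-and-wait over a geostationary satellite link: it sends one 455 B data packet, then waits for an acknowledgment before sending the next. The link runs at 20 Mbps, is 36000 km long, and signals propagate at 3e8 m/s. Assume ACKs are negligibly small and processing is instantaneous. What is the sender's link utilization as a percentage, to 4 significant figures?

0.07578 %

t_tx = L/R = 3640/20000000 = 0.000182 s.
t_prop = 36000000/300000000 = 0.12 s; RTT = 0.24 s.
Cycle = t_tx + RTT = 0.240182 s.
Utilization = t_tx / cycle = 0.000182/0.240182 = 0.07578 %.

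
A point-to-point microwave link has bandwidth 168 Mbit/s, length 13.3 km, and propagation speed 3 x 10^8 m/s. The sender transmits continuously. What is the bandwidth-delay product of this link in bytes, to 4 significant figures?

Propagation delay = 13300 / 300000000 = 4.43333e-05 s.
BDP = R × t_prop = 168000000 × 4.43333e-05 = 7448 bits.
In bytes: 7448/8 = 931.0 bytes.

931.0 bytes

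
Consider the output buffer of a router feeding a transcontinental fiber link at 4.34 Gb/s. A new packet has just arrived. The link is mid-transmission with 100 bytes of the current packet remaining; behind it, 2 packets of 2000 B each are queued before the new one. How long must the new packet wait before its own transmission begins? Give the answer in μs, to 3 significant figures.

7.56 μs

Each queued packet: L/R = 16000/4340000000 = 3.68664 μs.
2 queued → 7.37327 μs.
Plus remaining 800 bits of current packet: 0.184332 μs.
Queuing delay = 7.56 μs.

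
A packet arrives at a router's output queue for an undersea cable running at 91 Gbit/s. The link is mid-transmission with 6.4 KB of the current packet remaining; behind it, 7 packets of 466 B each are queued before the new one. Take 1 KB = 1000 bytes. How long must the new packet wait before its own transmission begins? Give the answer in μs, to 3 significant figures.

Each queued packet: L/R = 3728/91000000000 = 0.040967 μs.
7 queued → 0.286769 μs.
Plus remaining 51200 bits of current packet: 0.562637 μs.
Queuing delay = 0.849 μs.

0.849 μs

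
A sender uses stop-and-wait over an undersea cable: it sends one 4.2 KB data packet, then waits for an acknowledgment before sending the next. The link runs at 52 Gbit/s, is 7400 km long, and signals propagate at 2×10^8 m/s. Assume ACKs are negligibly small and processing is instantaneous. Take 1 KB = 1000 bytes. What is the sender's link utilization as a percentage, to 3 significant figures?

0.000873 %

t_tx = L/R = 33600/52000000000 = 6.46154e-07 s.
t_prop = 7400000/200000000 = 0.037 s; RTT = 0.074 s.
Cycle = t_tx + RTT = 0.0740006 s.
Utilization = t_tx / cycle = 6.46154e-07/0.0740006 = 0.000873 %.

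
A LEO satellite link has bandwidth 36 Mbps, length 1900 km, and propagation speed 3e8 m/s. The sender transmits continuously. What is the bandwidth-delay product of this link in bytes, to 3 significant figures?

Propagation delay = 1900000 / 300000000 = 0.00633333 s.
BDP = R × t_prop = 36000000 × 0.00633333 = 228000 bits.
In bytes: 228000/8 = 28500 bytes.

28500 bytes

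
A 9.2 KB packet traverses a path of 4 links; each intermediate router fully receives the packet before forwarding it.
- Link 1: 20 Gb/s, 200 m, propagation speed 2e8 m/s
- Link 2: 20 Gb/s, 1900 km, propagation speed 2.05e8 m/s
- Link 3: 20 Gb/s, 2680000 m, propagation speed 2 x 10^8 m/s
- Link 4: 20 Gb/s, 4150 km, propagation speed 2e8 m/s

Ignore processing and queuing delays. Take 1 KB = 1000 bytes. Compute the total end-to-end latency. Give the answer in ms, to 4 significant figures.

L = 73600 bits.
Transmission delay per hop = L/R = 73600/20000000000 = 0.00368 ms; 4 hops → 0.01472 ms.
Propagation delays (d/s per hop): 0.001, 9.26829, 13.4, 20.75 ms; sum = 43.4193 ms.
End-to-end = 43.43 ms.

43.43 ms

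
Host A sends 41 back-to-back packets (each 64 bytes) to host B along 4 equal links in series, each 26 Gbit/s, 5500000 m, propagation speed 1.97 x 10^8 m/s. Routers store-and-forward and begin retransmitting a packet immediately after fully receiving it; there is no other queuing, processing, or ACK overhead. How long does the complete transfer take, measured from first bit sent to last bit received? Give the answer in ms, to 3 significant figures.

112 ms

Per-hop transmission t_tx = L/R = 512/26000000000 = 1.96923e-05 ms.
Per-hop propagation t_prop = 5500000/197000000 = 27.9188 ms.
Pipeline fill: first packet needs 4·t_tx to clear all hops; remaining 40 packets each add one t_tx.
Total = (4+41-1)·t_tx + 4·t_prop = 44·1.96923e-05 + 4·27.9188 = 112 ms.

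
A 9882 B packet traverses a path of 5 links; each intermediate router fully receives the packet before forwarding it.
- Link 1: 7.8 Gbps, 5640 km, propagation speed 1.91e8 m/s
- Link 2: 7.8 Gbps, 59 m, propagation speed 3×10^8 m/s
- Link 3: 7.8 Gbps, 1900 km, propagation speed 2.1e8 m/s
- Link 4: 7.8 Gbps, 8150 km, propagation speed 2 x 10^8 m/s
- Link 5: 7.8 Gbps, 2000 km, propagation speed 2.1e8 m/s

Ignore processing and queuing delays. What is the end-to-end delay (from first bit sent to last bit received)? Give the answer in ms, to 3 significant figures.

L = 9882 × 8 = 79056 bits.
Transmission delay per hop = L/R = 79056/7800000000 = 0.0101354 ms; 5 hops → 0.0506769 ms.
Propagation delays (d/s per hop): 29.5288, 0.000196667, 9.04762, 40.75, 9.52381 ms; sum = 88.8504 ms.
End-to-end = 88.9 ms.

88.9 ms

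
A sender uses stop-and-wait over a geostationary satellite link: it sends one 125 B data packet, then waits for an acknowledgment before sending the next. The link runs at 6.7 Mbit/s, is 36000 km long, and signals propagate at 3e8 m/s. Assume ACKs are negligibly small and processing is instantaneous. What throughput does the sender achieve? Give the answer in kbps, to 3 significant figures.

4.16 kbps

t_tx = L/R = 1000/6700000 = 0.000149254 s.
t_prop = 36000000/300000000 = 0.12 s; RTT = 0.24 s.
Cycle = t_tx + RTT = 0.240149 s.
Throughput = L / cycle = 1000 / 0.240149 = 4.16 kbps.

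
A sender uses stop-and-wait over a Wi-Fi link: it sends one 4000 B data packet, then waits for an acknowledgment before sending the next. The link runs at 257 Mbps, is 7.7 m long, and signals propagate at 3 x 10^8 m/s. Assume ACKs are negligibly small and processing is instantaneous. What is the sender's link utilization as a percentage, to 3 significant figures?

100 %

t_tx = L/R = 32000/257000000 = 0.000124514 s.
t_prop = 7.7/300000000 = 2.56667e-08 s; RTT = 5.13333e-08 s.
Cycle = t_tx + RTT = 0.000124565 s.
Utilization = t_tx / cycle = 0.000124514/0.000124565 = 100 %.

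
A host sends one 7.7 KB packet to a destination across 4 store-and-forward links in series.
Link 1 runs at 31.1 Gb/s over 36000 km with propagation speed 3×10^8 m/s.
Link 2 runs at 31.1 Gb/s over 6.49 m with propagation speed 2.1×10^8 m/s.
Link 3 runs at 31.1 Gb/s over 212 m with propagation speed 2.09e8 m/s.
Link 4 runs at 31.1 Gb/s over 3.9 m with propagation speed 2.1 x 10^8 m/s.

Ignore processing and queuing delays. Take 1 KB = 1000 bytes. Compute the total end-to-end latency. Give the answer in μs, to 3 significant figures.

L = 61600 bits.
Transmission delay per hop = L/R = 61600/31100000000 = 1.98071 μs; 4 hops → 7.92283 μs.
Propagation delays (d/s per hop): 120000, 0.0309048, 1.01435, 0.0185714 μs; sum = 120001 μs.
End-to-end = 120000 μs.

120000 μs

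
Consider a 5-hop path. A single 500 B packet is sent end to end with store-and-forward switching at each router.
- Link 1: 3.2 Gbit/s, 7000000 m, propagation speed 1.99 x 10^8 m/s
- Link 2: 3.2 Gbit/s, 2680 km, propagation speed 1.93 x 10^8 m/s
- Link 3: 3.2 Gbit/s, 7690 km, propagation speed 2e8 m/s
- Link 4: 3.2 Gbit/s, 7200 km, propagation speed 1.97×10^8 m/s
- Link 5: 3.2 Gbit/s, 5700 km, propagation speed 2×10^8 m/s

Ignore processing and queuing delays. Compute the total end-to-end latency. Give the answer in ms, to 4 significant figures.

152.6 ms

L = 500 × 8 = 4000 bits.
Transmission delay per hop = L/R = 4000/3200000000 = 0.00125 ms; 5 hops → 0.00625 ms.
Propagation delays (d/s per hop): 35.1759, 13.886, 38.45, 36.5482, 28.5 ms; sum = 152.56 ms.
End-to-end = 152.6 ms.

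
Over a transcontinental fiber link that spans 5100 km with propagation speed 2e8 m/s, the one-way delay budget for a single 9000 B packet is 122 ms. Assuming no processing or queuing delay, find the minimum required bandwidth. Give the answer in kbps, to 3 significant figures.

L = 72000 bits.
Propagation delay = 5100000 / 200000000 = 25.5 ms.
Transmission budget = 122 − 25.5 = 96.5 ms.
R ≥ L / t_tx = 72000 bits / 0.0965 s = 746 kbps.

746 kbps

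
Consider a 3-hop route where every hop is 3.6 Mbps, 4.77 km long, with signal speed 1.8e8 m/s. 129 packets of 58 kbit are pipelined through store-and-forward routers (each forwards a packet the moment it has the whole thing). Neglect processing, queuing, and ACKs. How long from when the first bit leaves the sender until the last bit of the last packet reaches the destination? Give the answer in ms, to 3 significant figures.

Per-hop transmission t_tx = L/R = 58000/3600000 = 16.1111 ms.
Per-hop propagation t_prop = 4770/180000000 = 0.0265 ms.
Pipeline fill: first packet needs 3·t_tx to clear all hops; remaining 128 packets each add one t_tx.
Total = (3+129-1)·t_tx + 3·t_prop = 131·16.1111 + 3·0.0265 = 2110 ms.

2110 ms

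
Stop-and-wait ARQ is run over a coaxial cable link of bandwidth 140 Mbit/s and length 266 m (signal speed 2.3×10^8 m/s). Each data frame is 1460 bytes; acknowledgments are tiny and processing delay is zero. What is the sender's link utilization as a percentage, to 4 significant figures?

t_tx = L/R = 11680/140000000 = 8.34286e-05 s.
t_prop = 266/2.3e+08 = 1.15652e-06 s; RTT = 2.31304e-06 s.
Cycle = t_tx + RTT = 8.57416e-05 s.
Utilization = t_tx / cycle = 8.34286e-05/8.57416e-05 = 97.30 %.

97.30 %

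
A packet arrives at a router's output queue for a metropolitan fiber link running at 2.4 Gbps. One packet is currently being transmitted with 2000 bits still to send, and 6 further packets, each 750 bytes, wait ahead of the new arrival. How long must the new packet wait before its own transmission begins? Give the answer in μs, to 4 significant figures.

Each queued packet: L/R = 6000/2400000000 = 2.5 μs.
6 queued → 15 μs.
Plus remaining 2000 bits of current packet: 0.833333 μs.
Queuing delay = 15.83 μs.

15.83 μs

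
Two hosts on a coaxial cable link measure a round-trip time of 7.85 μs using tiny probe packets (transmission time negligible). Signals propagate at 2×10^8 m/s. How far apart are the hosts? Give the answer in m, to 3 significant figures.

One-way propagation = RTT/2 = 3.925 μs.
d = s × t = 200000000 × 3.925e-06 = 785 m.

785 m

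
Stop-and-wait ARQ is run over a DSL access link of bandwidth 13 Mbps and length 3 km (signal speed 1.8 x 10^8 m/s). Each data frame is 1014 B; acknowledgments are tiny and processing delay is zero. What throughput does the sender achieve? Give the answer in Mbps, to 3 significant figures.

12.3 Mbps

t_tx = L/R = 8112/13000000 = 0.000624 s.
t_prop = 3000/180000000 = 1.66667e-05 s; RTT = 3.33333e-05 s.
Cycle = t_tx + RTT = 0.000657333 s.
Throughput = L / cycle = 8112 / 0.000657333 = 12.3 Mbps.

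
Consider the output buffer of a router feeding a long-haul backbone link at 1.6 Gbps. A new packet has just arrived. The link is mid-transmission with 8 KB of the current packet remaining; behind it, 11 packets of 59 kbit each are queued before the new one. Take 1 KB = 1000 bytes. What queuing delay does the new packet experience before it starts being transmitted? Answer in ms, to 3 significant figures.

Each queued packet: L/R = 59000/1600000000 = 0.036875 ms.
11 queued → 0.405625 ms.
Plus remaining 64000 bits of current packet: 0.04 ms.
Queuing delay = 0.446 ms.

0.446 ms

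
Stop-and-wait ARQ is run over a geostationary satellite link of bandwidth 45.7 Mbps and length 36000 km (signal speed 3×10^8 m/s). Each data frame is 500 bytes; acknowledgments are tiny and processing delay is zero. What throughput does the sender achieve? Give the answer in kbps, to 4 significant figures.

t_tx = L/R = 4000/45700000 = 8.75274e-05 s.
t_prop = 36000000/300000000 = 0.12 s; RTT = 0.24 s.
Cycle = t_tx + RTT = 0.240088 s.
Throughput = L / cycle = 4000 / 0.240088 = 16.66 kbps.

16.66 kbps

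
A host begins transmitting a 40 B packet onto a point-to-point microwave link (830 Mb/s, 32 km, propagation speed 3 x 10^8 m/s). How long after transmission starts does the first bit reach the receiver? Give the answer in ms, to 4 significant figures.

0.1067 ms

First bit experiences only propagation delay: d/s = 32000/300000000 = 0.1067 ms.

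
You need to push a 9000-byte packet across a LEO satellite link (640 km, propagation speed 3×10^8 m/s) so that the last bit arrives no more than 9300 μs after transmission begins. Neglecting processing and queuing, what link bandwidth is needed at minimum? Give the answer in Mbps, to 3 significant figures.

L = 72000 bits.
Propagation delay = 640000 / 300000000 = 2133.33 μs.
Transmission budget = 9300 − 2133.33 = 7166.67 μs.
R ≥ L / t_tx = 72000 bits / 0.00716667 s = 10.0 Mbps.

10.0 Mbps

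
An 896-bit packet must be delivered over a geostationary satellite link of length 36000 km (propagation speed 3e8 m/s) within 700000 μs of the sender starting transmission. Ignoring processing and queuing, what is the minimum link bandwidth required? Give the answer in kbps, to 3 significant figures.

1.54 kbps

Propagation delay = 36000000 / 300000000 = 120000 μs.
Transmission budget = 700000 − 120000 = 580000 μs.
R ≥ L / t_tx = 896 bits / 0.58 s = 1.54 kbps.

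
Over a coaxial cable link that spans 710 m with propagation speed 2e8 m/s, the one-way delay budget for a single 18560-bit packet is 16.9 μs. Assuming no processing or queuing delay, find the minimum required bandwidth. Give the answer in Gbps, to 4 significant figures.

Propagation delay = 710 / 200000000 = 3.55 μs.
Transmission budget = 16.9 − 3.55 = 13.35 μs.
R ≥ L / t_tx = 18560 bits / 1.335e-05 s = 1.390 Gbps.

1.390 Gbps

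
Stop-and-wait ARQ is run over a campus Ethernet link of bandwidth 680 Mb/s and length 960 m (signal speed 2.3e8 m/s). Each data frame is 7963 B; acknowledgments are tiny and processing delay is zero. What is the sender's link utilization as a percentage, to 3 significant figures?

t_tx = L/R = 63704/680000000 = 9.36824e-05 s.
t_prop = 960/2.3e+08 = 4.17391e-06 s; RTT = 8.34783e-06 s.
Cycle = t_tx + RTT = 0.00010203 s.
Utilization = t_tx / cycle = 9.36824e-05/0.00010203 = 91.8 %.

91.8 %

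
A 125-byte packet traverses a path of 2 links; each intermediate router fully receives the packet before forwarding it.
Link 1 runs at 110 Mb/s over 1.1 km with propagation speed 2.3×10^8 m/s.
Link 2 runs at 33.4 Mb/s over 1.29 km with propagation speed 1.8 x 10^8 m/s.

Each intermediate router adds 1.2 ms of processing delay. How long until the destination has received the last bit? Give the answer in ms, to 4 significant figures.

L = 125 × 8 = 1000 bits.
Transmission delays (L/R per hop): 0.00909091, 0.0299401 ms; sum = 0.039031 ms.
Propagation delays (d/s per hop): 0.00478261, 0.00716667 ms; sum = 0.0119493 ms.
Processing at 1 router(s): 1 × 1.2 ms = 1.2 ms.
End-to-end = 1.251 ms.

1.251 ms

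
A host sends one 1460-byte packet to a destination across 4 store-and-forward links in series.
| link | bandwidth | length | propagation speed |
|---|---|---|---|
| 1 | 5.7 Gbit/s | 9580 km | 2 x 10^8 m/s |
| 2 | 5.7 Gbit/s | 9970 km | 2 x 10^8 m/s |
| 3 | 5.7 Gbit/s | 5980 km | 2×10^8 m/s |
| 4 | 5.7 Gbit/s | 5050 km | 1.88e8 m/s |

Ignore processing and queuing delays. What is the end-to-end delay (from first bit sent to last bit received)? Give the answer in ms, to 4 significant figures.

154.5 ms

L = 1460 × 8 = 11680 bits.
Transmission delay per hop = L/R = 11680/5700000000 = 0.00204912 ms; 4 hops → 0.00819649 ms.
Propagation delays (d/s per hop): 47.9, 49.85, 29.9, 26.8617 ms; sum = 154.512 ms.
End-to-end = 154.5 ms.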